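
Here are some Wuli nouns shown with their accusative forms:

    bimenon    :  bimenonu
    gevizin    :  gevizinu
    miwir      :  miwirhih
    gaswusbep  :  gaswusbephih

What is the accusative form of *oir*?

The suffix is conditioned by the final consonant: -u when the stem ends in a nasal (*bimenon*, *gevizin*); -hih when the stem ends in a non-nasal consonant (*miwir*, *gaswusbep*).
*oir* — final consonant /r/ (non-nasal) → -hih → *oirhih*.

oirhih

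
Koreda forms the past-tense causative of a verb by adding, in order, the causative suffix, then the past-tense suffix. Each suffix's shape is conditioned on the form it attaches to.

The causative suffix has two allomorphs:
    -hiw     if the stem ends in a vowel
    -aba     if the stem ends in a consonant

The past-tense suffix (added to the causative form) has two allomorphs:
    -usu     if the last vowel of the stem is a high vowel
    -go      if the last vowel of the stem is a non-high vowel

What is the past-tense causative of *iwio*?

iwiohiwusu

The final sound of *iwio* is /o/, which is a vowel, so the causative suffix is -hiw, giving *iwiohiw*.
The last vowel of the causative form *iwiohiw* is /i/, which is a high vowel, so the past-tense suffix is -usu, giving *iwiohiwusu*.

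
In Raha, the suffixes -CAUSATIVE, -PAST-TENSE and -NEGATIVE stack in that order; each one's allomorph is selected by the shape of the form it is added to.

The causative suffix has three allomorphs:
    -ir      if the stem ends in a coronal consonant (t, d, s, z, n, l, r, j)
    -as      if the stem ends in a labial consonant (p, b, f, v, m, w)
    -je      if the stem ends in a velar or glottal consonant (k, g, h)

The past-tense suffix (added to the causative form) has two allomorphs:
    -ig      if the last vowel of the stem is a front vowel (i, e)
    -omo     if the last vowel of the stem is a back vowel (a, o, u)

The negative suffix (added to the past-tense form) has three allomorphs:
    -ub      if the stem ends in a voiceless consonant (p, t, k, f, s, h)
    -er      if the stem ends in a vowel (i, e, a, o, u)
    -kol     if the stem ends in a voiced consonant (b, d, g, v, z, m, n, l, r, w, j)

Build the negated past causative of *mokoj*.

*mokoj*: final consonant = /j/, coronal → -ir → *mokojir*.
The last vowel of the causative form *mokojir* is /i/, which is a front vowel, so the past-tense suffix is -ig, giving *mokojirig*.
Since the final sound of the past-tense form *mokojirig* is /g/ (a voiced consonant), it takes -kol, giving *mokojirigkol*.

mokojirigkol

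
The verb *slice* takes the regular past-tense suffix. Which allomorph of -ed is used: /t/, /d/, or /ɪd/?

/t/

The stem *slice* ends in a voiceless consonant other than /t/.
The -ed suffix is realized as /ɪd/ after /t, d/; as /t/ after other voiceless consonants; and as /d/ after other voiced sounds.
So -ed on *slice* is pronounced /t/.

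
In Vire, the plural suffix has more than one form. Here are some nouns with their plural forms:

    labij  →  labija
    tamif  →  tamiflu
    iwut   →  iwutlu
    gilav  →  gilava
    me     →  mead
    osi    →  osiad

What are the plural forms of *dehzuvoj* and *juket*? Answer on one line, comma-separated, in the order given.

The suffix is conditioned by the final sound: -lu when the stem ends in a voiceless consonant (*tamif*, *iwut*); -a when the stem ends in a voiced consonant (*labij*, *gilav*); -ad when the stem ends in a vowel (*me*, *osi*).
Since the final sound of *dehzuvoj* is /j/ (a voiced consonant), it takes -a, giving *dehzuvoja*.
*juket*: final sound = /t/, a voiceless consonant → -lu → *juketlu*.

dehzuvoja, juketlu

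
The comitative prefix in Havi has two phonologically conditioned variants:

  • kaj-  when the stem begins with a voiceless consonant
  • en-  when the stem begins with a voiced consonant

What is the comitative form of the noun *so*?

The first consonant of *so* is /s/, which is voiceless, so the prefix is kaj-, giving *kajso*.

kajso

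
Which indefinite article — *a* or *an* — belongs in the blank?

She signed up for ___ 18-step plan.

The indefinite article is chosen by the initial *sound* of the following word, not its spelling.
The number *18* is spoken "eighteen", beginning with /ˌeɪˈtiːn/ — a vowel sound.
So the article is *an*: She signed up for an 18-step plan.

an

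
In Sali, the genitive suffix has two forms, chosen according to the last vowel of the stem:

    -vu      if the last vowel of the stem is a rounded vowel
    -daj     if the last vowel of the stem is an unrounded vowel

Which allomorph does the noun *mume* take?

-daj

Since the last vowel of *mume* is /e/ (an unrounded vowel), it takes -daj.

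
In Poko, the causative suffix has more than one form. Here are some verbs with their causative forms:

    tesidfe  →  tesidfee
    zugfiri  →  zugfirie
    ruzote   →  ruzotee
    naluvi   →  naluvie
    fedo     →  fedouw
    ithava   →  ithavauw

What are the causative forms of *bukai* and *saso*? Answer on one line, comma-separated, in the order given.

bukaie, sasouw

Looking at the last vowel of each stem: -e when the last vowel of the stem is a front vowel (*tesidfe*, *zugfiri*, *ruzote*, *naluvi*); -uw when the last vowel of the stem is a back vowel (*fedo*, *ithava*).
*bukai* — last vowel /i/ (a front vowel) → -e → *bukaie*.
*saso*: last vowel = /o/, a back vowel → -uw → *sasouw*.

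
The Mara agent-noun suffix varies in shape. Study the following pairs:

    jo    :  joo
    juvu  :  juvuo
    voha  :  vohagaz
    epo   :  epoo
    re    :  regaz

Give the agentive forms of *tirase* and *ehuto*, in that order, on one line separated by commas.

The suffix is conditioned by the last vowel: -o when the last vowel of the stem is a rounded vowel (*jo*, *juvu*, *epo*); -gaz when the last vowel of the stem is an unrounded vowel (*voha*, *re*).
The last vowel of *tirase* is /e/, which is an unrounded vowel, so the suffix is -gaz, giving *tirasegaz*.
*ehuto* — last vowel /o/ (a rounded vowel) → -o → *ehutoo*.

tirasegaz, ehutoo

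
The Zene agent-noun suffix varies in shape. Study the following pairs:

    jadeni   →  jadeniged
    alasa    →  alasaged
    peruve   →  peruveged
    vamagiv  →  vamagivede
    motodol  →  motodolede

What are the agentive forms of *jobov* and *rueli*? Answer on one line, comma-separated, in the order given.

Looking at the final sound of each stem: -ede when the stem ends in a consonant (*vamagiv*, *motodol*); -ged when the stem ends in a vowel (*jadeni*, *alasa*, *peruve*).
The final sound of *jobov* is /v/, which is a consonant, so the suffix is -ede, giving *jobovede*.
The final sound of *rueli* is /i/, which is a vowel, so the suffix is -ged, giving *rueliged*.

jobovede, rueliged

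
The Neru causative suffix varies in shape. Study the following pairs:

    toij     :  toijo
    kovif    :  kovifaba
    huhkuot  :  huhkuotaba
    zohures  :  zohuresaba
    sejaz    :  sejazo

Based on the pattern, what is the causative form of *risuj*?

Looking at the final consonant of each stem: -aba when the stem ends in a voiceless consonant (*kovif*, *huhkuot*, *zohures*); -o when the stem ends in a voiced consonant (*toij*, *sejaz*).
The final consonant of *risuj* is /j/, which is voiced, so the suffix is -o, giving *risujo*.

risujo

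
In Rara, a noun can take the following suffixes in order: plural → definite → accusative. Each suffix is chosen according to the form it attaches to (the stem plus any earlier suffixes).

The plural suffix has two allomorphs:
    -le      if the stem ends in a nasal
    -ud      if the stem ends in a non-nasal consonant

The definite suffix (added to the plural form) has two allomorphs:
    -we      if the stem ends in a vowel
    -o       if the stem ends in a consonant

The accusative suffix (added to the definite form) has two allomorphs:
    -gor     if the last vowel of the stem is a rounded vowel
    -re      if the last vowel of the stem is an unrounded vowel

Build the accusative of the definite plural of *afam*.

*afam*: final consonant = /m/, a nasal → -le → *afamle*.
The plural form *afamle* — final sound /e/ (a vowel) → -we → *afamlewe*.
The last vowel of the definite form *afamlewe* is /e/, which is an unrounded vowel, so the accusative suffix is -re, giving *afamlewere*.

afamlewere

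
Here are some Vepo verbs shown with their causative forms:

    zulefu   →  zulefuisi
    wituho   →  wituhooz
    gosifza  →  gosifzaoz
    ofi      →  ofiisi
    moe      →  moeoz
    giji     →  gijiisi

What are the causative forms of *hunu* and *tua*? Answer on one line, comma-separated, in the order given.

Looking at the last vowel of each stem: -isi when the last vowel of the stem is a high vowel (*zulefu*, *ofi*, *giji*); -oz when the last vowel of the stem is a non-high vowel (*wituho*, *gosifza*, *moe*).
*hunu* — last vowel /u/ (a high vowel) → -isi → *hunuisi*.
*tua* — last vowel /a/ (a non-high vowel) → -oz → *tuaoz*.

hunuisi, tuaoz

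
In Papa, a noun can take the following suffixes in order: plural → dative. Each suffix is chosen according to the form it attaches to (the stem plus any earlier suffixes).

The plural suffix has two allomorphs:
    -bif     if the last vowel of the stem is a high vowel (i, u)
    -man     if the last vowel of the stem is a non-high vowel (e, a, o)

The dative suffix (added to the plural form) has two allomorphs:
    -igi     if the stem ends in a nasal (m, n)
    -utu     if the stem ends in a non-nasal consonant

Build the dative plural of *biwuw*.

The last vowel of *biwuw* is /u/, which is a high vowel, so the plural suffix is -bif, giving *biwuwbif*.
The plural form *biwuwbif*: final consonant = /f/, non-nasal → -utu → *biwuwbifutu*.

biwuwbifutu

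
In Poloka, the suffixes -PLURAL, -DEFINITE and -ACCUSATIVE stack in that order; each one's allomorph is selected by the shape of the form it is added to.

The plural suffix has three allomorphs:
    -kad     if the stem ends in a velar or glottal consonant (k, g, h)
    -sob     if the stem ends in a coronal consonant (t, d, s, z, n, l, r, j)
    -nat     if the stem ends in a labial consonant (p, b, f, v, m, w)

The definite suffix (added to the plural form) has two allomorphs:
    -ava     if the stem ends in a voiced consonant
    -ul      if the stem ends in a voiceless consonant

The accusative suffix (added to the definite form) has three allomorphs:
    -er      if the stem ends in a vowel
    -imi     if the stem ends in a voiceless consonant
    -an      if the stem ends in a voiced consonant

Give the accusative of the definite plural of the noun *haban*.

*haban*: final consonant = /n/, coronal → -sob → *habansob*.
Since the final consonant of the plural form *habansob* is /b/ (voiced), it takes -ava, giving *habansobava*.
The definite form *habansobava* — final sound /a/ (a vowel) → -er → *habansobavaer*.

habansobavaer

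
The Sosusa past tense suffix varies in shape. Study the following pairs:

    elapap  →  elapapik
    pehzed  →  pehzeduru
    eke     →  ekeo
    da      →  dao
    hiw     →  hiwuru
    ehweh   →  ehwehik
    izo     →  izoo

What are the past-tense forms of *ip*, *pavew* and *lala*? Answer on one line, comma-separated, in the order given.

The suffix is conditioned by the final sound: -ik when the stem ends in a voiceless consonant (*elapap*, *ehweh*); -uru when the stem ends in a voiced consonant (*pehzed*, *hiw*); -o when the stem ends in a vowel (*eke*, *da*, *izo*).
Since the final sound of *ip* is /p/ (a voiceless consonant), it takes -ik, giving *ipik*.
*pavew*: final sound = /w/, a voiced consonant → -uru → *pavewuru*.
The final sound of *lala* is /a/, which is a vowel, so the suffix is -o, giving *lalao*.

ipik, pavewuru, lalao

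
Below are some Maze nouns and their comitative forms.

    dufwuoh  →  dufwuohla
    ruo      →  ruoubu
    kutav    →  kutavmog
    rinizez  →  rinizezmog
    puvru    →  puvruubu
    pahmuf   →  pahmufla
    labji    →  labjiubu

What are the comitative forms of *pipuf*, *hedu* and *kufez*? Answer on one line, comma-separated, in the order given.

The alternation tracks the final sound of the stem — -la when the stem ends in a voiceless consonant (*dufwuoh*, *pahmuf*); -mog when the stem ends in a voiced consonant (*kutav*, *rinizez*); -ubu when the stem ends in a vowel (*ruo*, *puvru*, *labji*).
Since the final sound of *pipuf* is /f/ (a voiceless consonant), it takes -la, giving *pipufla*.
*hedu* — final sound /u/ (a vowel) → -ubu → *heduubu*.
The final sound of *kufez* is /z/, which is a voiced consonant, so the suffix is -mog, giving *kufezmog*.

pipufla, heduubu, kufezmog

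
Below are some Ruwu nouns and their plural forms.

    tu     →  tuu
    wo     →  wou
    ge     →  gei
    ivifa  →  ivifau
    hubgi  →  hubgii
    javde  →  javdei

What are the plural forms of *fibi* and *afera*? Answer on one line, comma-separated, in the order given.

The alternation tracks the last vowel of the stem — -i when the last vowel of the stem is a front vowel (*ge*, *hubgi*, *javde*); -u when the last vowel of the stem is a back vowel (*tu*, *wo*, *ivifa*).
*fibi* — last vowel /i/ (a front vowel) → -i → *fibii*.
The last vowel of *afera* is /a/, which is a back vowel, so the suffix is -u, giving *aferau*.

fibii, aferau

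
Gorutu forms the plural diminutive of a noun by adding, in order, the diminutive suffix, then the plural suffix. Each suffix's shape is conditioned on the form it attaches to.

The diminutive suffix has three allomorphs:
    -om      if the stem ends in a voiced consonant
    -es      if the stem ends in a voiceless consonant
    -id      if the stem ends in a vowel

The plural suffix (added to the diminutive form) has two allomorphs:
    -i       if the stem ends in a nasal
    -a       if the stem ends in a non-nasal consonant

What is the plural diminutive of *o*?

oida

Since the final sound of *o* is /o/ (a vowel), it takes -id, giving *oid*.
The diminutive form *oid*: final consonant = /d/, non-nasal → -a → *oida*.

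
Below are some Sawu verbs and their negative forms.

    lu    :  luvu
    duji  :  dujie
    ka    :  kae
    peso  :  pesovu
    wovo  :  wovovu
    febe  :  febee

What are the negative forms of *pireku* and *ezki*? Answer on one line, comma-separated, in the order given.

Looking at the last vowel of each stem: -vu when the last vowel of the stem is a rounded vowel (*lu*, *peso*, *wovo*); -e when the last vowel of the stem is an unrounded vowel (*duji*, *ka*, *febe*).
*pireku*: last vowel = /u/, a rounded vowel → -vu → *pirekuvu*.
The last vowel of *ezki* is /i/, which is an unrounded vowel, so the suffix is -e, giving *ezkie*.

pirekuvu, ezkie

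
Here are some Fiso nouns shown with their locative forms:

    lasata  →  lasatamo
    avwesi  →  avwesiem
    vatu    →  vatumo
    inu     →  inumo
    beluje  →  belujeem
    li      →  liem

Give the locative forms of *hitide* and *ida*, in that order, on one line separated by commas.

hitideem, idamo

The suffix is conditioned by the last vowel: -em when the last vowel of the stem is a front vowel (*avwesi*, *beluje*, *li*); -mo when the last vowel of the stem is a back vowel (*lasata*, *vatu*, *inu*).
The last vowel of *hitide* is /e/, which is a front vowel, so the suffix is -em, giving *hitideem*.
*ida*: last vowel = /a/, a back vowel → -mo → *idamo*.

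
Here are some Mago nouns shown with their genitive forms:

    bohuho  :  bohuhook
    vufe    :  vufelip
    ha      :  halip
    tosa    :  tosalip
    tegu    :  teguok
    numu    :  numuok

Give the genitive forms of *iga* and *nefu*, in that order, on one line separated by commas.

The pattern is rounding harmony: -ok when the last vowel of the stem is a rounded vowel (*bohuho*, *tegu*, *numu*); -lip when the last vowel of the stem is an unrounded vowel (*vufe*, *ha*, *tosa*).
*iga*: last vowel = /a/, an unrounded vowel → -lip → *igalip*.
*nefu* — last vowel /u/ (a rounded vowel) → -ok → *nefuok*.

igalip, nefuok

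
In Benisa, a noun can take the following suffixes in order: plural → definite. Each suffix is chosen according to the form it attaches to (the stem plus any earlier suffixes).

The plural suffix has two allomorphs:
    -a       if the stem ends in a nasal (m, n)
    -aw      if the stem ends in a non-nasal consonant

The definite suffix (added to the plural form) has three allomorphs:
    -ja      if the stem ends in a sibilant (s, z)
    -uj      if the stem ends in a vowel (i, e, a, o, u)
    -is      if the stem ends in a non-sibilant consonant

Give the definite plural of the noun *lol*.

*lol*: final consonant = /l/, non-nasal → -aw → *lolaw*.
Since the final sound of the plural form *lolaw* is /w/ (a non-sibilant consonant), it takes -is, giving *lolawis*.

lolawis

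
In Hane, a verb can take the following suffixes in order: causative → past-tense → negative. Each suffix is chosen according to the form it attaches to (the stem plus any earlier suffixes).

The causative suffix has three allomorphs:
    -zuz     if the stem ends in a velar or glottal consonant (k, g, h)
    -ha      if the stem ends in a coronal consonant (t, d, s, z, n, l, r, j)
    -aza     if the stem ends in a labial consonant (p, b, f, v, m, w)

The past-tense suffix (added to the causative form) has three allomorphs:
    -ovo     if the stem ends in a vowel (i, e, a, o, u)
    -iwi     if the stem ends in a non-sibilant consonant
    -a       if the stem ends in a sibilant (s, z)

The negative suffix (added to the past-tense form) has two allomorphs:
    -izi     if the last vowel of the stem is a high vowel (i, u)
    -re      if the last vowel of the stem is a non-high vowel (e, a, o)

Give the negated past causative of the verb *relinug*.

relinugzuzare

Since the final consonant of *relinug* is /g/ (velar/glottal), it takes -zuz, giving *relinugzuz*.
Since the final sound of the causative form *relinugzuz* is /z/ (a sibilant), it takes -a, giving *relinugzuza*.
Since the last vowel of the past-tense form *relinugzuza* is /a/ (a non-high vowel), it takes -re, giving *relinugzuzare*.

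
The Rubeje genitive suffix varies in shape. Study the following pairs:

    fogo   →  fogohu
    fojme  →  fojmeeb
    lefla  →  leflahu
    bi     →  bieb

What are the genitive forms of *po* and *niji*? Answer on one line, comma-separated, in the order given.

pohu, nijieb

The alternation tracks the last vowel of the stem — -eb when the last vowel of the stem is a front vowel (*fojme*, *bi*); -hu when the last vowel of the stem is a back vowel (*fogo*, *lefla*).
*po* — last vowel /o/ (a back vowel) → -hu → *pohu*.
Since the last vowel of *niji* is /i/ (a front vowel), it takes -eb, giving *nijieb*.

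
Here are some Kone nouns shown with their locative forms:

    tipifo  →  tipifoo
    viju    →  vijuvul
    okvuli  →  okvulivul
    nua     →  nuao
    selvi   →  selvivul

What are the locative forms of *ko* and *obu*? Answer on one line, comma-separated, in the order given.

koo, obuvul

The alternation tracks the last vowel of the stem — -vul when the last vowel of the stem is a high vowel (*viju*, *okvuli*, *selvi*); -o when the last vowel of the stem is a non-high vowel (*tipifo*, *nua*).
Since the last vowel of *ko* is /o/ (a non-high vowel), it takes -o, giving *koo*.
*obu*: last vowel = /u/, a high vowel → -vul → *obuvul*.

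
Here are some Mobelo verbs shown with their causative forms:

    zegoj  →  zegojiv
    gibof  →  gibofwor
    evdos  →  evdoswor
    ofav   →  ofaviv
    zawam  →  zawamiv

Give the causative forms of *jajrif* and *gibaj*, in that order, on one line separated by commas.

jajrifwor, gibajiv

The alternation tracks the final consonant of the stem — -wor when the stem ends in a voiceless consonant (*gibof*, *evdos*); -iv when the stem ends in a voiced consonant (*zegoj*, *ofav*, *zawam*).
The final consonant of *jajrif* is /f/, which is voiceless, so the suffix is -wor, giving *jajrifwor*.
Since the final consonant of *gibaj* is /j/ (voiced), it takes -iv, giving *gibajiv*.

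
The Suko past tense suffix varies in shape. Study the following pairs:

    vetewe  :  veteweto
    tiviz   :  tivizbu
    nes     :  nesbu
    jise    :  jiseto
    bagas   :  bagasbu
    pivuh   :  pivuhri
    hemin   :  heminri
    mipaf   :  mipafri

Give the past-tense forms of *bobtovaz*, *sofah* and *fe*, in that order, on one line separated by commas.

bobtovazbu, sofahri, feto

The alternation tracks the final sound of the stem — -bu when the stem ends in a sibilant (*tiviz*, *nes*, *bagas*); -ri when the stem ends in a non-sibilant consonant (*pivuh*, *hemin*, *mipaf*); -to when the stem ends in a vowel (*vetewe*, *jise*).
The final sound of *bobtovaz* is /z/, which is a sibilant, so the suffix is -bu, giving *bobtovazbu*.
Since the final sound of *sofah* is /h/ (a non-sibilant consonant), it takes -ri, giving *sofahri*.
Since the final sound of *fe* is /e/ (a vowel), it takes -to, giving *feto*.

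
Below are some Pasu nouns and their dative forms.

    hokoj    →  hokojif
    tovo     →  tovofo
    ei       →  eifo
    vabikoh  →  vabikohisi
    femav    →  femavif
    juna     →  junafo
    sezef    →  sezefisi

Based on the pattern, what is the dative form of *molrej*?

molrejif

Looking at the final sound of each stem: -isi when the stem ends in a voiceless consonant (*vabikoh*, *sezef*); -if when the stem ends in a voiced consonant (*hokoj*, *femav*); -fo when the stem ends in a vowel (*tovo*, *ei*, *juna*).
*molrej*: final sound = /j/, a voiced consonant → -if → *molrejif*.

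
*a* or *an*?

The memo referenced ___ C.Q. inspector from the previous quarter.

The indefinite article is chosen by the initial *sound* of the following word, not its spelling.
The initialism *C.Q.* is read letter by letter; the first letter, C, is pronounced /siː/, which begins with a consonant sound.
So the article is *a*: The memo referenced a C.Q. inspector from the previous quarter.

a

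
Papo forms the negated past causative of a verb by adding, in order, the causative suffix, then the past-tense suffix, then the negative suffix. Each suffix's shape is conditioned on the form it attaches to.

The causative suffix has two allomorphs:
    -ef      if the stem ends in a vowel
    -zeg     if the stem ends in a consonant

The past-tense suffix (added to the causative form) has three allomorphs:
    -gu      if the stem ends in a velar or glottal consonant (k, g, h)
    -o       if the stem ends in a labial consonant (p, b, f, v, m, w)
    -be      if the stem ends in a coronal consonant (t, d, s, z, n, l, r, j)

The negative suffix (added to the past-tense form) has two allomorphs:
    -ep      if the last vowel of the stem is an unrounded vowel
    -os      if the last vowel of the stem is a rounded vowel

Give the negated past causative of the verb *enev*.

enevzegguos

The final sound of *enev* is /v/, which is a consonant, so the causative suffix is -zeg, giving *enevzeg*.
The causative form *enevzeg* — final consonant /g/ (velar/glottal) → -gu → *enevzeggu*.
The past-tense form *enevzeggu*: last vowel = /u/, a rounded vowel → -os → *enevzegguos*.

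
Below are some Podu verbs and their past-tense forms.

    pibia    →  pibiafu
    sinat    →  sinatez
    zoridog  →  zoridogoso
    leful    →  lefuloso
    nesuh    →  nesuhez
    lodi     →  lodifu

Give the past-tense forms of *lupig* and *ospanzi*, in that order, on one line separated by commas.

lupigoso, ospanzifu

The suffix is conditioned by the final sound: -ez when the stem ends in a voiceless consonant (*sinat*, *nesuh*); -oso when the stem ends in a voiced consonant (*zoridog*, *leful*); -fu when the stem ends in a vowel (*pibia*, *lodi*).
Since the final sound of *lupig* is /g/ (a voiced consonant), it takes -oso, giving *lupigoso*.
*ospanzi* — final sound /i/ (a vowel) → -fu → *ospanzifu*.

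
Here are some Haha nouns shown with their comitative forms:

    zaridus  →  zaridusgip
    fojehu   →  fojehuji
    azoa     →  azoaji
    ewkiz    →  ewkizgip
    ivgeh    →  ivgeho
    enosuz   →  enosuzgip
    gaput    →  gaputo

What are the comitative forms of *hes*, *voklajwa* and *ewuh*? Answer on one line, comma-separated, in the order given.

hesgip, voklajwaji, ewuho

The suffix is conditioned by the final sound: -gip when the stem ends in a sibilant (*zaridus*, *ewkiz*, *enosuz*); -o when the stem ends in a non-sibilant consonant (*ivgeh*, *gaput*); -ji when the stem ends in a vowel (*fojehu*, *azoa*).
Since the final sound of *hes* is /s/ (a sibilant), it takes -gip, giving *hesgip*.
*voklajwa* — final sound /a/ (a vowel) → -ji → *voklajwaji*.
The final sound of *ewuh* is /h/, which is a non-sibilant consonant, so the suffix is -o, giving *ewuho*.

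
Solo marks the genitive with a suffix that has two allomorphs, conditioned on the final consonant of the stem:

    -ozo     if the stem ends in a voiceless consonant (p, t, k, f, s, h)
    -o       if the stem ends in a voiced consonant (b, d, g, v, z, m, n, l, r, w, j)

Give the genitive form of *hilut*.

*hilut* — final consonant /t/ (voiceless) → -ozo → *hilutozo*.

hilutozo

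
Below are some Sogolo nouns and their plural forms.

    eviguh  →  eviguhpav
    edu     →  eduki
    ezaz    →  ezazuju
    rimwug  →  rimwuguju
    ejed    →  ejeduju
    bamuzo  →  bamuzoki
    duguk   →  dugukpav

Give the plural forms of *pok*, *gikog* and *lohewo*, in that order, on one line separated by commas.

The alternation tracks the final sound of the stem — -pav when the stem ends in a voiceless consonant (*eviguh*, *duguk*); -uju when the stem ends in a voiced consonant (*ezaz*, *rimwug*, *ejed*); -ki when the stem ends in a vowel (*edu*, *bamuzo*).
*pok* — final sound /k/ (a voiceless consonant) → -pav → *pokpav*.
Since the final sound of *gikog* is /g/ (a voiced consonant), it takes -uju, giving *gikoguju*.
Since the final sound of *lohewo* is /o/ (a vowel), it takes -ki, giving *lohewoki*.

pokpav, gikoguju, lohewoki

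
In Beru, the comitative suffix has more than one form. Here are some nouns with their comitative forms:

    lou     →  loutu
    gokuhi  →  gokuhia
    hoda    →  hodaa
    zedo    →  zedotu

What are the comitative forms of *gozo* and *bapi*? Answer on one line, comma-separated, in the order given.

The suffix is conditioned by the last vowel: -tu when the last vowel of the stem is a rounded vowel (*lou*, *zedo*); -a when the last vowel of the stem is an unrounded vowel (*gokuhi*, *hoda*).
The last vowel of *gozo* is /o/, which is a rounded vowel, so the suffix is -tu, giving *gozotu*.
*bapi*: last vowel = /i/, an unrounded vowel → -a → *bapia*.

gozotu, bapia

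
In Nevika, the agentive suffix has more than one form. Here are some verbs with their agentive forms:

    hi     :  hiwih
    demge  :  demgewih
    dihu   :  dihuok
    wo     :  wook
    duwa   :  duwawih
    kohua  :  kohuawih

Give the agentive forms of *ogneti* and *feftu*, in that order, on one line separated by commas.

Looking at the last vowel of each stem: -ok when the last vowel of the stem is a rounded vowel (*dihu*, *wo*); -wih when the last vowel of the stem is an unrounded vowel (*hi*, *demge*, *duwa*, *kohua*).
The last vowel of *ogneti* is /i/, which is an unrounded vowel, so the suffix is -wih, giving *ognetiwih*.
*feftu* — last vowel /u/ (a rounded vowel) → -ok → *feftuok*.

ognetiwih, feftuok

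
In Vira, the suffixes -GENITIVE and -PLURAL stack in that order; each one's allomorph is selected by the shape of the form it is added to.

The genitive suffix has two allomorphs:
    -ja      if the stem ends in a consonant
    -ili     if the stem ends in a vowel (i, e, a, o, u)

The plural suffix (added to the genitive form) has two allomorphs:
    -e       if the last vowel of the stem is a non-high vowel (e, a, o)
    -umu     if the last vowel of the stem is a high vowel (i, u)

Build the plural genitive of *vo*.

The final sound of *vo* is /o/, which is a vowel, so the genitive suffix is -ili, giving *voili*.
The genitive form *voili* — last vowel /i/ (a high vowel) → -umu → *voiliumu*.

voiliumu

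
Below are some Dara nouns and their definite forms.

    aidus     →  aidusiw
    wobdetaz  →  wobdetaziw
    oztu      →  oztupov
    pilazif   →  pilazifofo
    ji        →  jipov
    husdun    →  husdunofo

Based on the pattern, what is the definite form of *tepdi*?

The suffix is conditioned by the final sound: -iw when the stem ends in a sibilant (*aidus*, *wobdetaz*); -ofo when the stem ends in a non-sibilant consonant (*pilazif*, *husdun*); -pov when the stem ends in a vowel (*oztu*, *ji*).
Since the final sound of *tepdi* is /i/ (a vowel), it takes -pov, giving *tepdipov*.

tepdipov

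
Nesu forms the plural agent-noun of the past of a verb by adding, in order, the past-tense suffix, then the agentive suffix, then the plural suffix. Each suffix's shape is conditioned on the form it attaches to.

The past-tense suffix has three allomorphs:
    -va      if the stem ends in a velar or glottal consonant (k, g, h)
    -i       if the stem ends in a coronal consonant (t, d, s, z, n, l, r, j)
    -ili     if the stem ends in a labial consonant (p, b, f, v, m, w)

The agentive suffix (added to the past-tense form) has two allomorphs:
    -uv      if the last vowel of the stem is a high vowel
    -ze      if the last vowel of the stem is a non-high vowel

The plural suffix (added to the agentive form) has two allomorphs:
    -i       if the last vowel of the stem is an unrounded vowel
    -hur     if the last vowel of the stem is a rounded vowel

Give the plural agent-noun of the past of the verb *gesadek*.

The final consonant of *gesadek* is /k/, which is velar/glottal, so the past-tense suffix is -va, giving *gesadekva*.
The last vowel of the past-tense form *gesadekva* is /a/, which is a non-high vowel, so the agentive suffix is -ze, giving *gesadekvaze*.
The last vowel of the agentive form *gesadekvaze* is /e/, which is an unrounded vowel, so the plural suffix is -i, giving *gesadekvazei*.

gesadekvazei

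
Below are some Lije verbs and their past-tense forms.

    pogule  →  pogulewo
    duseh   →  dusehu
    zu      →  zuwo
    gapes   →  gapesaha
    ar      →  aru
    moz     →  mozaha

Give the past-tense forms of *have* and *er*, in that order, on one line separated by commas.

havewo, eru

The suffix is conditioned by the final sound: -aha when the stem ends in a sibilant (*gapes*, *moz*); -u when the stem ends in a non-sibilant consonant (*duseh*, *ar*); -wo when the stem ends in a vowel (*pogule*, *zu*).
*have* — final sound /e/ (a vowel) → -wo → *havewo*.
*er*: final sound = /r/, a non-sibilant consonant → -u → *eru*.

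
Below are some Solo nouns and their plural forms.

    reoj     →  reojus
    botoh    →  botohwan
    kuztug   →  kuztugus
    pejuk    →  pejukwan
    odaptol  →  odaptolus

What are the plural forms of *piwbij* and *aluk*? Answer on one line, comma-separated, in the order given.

The suffix is conditioned by the final consonant: -wan when the stem ends in a voiceless consonant (*botoh*, *pejuk*); -us when the stem ends in a voiced consonant (*reoj*, *kuztug*, *odaptol*).
*piwbij*: final consonant = /j/, voiced → -us → *piwbijus*.
*aluk*: final consonant = /k/, voiceless → -wan → *alukwan*.

piwbijus, alukwan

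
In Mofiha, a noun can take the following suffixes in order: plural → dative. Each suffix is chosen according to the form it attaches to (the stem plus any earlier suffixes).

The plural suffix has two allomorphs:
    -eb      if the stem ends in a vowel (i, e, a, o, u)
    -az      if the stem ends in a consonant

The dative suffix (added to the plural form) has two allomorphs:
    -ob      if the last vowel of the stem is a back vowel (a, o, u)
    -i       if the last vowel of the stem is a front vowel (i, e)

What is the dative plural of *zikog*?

zikogazob

Since the final sound of *zikog* is /g/ (a consonant), it takes -az, giving *zikogaz*.
The last vowel of the plural form *zikogaz* is /a/, which is a back vowel, so the dative suffix is -ob, giving *zikogazob*.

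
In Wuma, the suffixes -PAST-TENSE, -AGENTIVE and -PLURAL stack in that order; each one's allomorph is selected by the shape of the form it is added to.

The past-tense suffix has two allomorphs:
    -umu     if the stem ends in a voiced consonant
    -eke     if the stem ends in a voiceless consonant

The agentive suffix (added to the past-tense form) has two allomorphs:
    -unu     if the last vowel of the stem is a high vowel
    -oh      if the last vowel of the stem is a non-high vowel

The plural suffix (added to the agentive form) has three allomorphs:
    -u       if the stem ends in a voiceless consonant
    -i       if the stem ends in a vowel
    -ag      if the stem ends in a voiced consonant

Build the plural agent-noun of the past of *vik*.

vikekeohu

The final consonant of *vik* is /k/, which is voiceless, so the past-tense suffix is -eke, giving *vikeke*.
The past-tense form *vikeke*: last vowel = /e/, a non-high vowel → -oh → *vikekeoh*.
Since the final sound of the agentive form *vikekeoh* is /h/ (a voiceless consonant), it takes -u, giving *vikekeohu*.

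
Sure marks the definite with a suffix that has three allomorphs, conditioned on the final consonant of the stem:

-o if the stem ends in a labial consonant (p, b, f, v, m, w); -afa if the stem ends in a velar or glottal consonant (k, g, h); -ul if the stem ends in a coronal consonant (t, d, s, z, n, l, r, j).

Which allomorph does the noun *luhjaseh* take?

*luhjaseh* — final consonant /h/ (velar/glottal) → -afa.

-afa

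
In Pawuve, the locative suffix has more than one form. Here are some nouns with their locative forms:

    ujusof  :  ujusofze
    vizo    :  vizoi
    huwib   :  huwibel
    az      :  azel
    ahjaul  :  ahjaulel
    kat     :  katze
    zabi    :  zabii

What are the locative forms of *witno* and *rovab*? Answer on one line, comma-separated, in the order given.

The alternation tracks the final sound of the stem — -ze when the stem ends in a voiceless consonant (*ujusof*, *kat*); -el when the stem ends in a voiced consonant (*huwib*, *az*, *ahjaul*); -i when the stem ends in a vowel (*vizo*, *zabi*).
*witno*: final sound = /o/, a vowel → -i → *witnoi*.
Since the final sound of *rovab* is /b/ (a voiced consonant), it takes -el, giving *rovabel*.

witnoi, rovabel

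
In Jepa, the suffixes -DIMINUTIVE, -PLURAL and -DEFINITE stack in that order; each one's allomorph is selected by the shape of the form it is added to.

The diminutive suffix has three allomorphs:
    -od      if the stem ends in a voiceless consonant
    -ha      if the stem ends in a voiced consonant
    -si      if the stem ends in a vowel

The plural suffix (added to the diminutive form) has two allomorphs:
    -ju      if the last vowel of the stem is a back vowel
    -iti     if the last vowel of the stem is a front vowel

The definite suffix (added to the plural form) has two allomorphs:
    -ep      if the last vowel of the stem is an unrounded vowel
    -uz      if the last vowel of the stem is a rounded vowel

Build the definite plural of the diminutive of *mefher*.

Since the final sound of *mefher* is /r/ (a voiced consonant), it takes -ha, giving *mefherha*.
Since the last vowel of the diminutive form *mefherha* is /a/ (a back vowel), it takes -ju, giving *mefherhaju*.
The last vowel of the plural form *mefherhaju* is /u/, which is a rounded vowel, so the definite suffix is -uz, giving *mefherhajuuz*.

mefherhajuuz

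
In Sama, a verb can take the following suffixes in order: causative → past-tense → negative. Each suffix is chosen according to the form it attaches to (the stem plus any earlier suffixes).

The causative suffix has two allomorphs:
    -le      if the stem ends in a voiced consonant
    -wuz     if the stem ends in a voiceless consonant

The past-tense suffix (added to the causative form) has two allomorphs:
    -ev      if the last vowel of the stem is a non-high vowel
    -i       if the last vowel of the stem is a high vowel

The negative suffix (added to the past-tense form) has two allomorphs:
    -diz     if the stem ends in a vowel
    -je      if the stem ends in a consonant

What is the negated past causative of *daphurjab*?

daphurjableevje

Since the final consonant of *daphurjab* is /b/ (voiced), it takes -le, giving *daphurjable*.
Since the last vowel of the causative form *daphurjable* is /e/ (a non-high vowel), it takes -ev, giving *daphurjableev*.
The final sound of the past-tense form *daphurjableev* is /v/, which is a consonant, so the negative suffix is -je, giving *daphurjableevje*.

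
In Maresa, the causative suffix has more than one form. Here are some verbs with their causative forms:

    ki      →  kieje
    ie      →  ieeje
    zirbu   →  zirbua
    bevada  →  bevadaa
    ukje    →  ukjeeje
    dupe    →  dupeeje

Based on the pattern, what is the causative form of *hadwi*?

hadwieje

The alternation tracks the last vowel of the stem — -eje when the last vowel of the stem is a front vowel (*ki*, *ie*, *ukje*, *dupe*); -a when the last vowel of the stem is a back vowel (*zirbu*, *bevada*).
The last vowel of *hadwi* is /i/, which is a front vowel, so the suffix is -eje, giving *hadwieje*.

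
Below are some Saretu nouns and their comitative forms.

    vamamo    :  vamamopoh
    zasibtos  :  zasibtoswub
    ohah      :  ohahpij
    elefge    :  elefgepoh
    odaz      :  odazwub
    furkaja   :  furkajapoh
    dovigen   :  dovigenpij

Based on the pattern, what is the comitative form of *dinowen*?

The alternation tracks the final sound of the stem — -wub when the stem ends in a sibilant (*zasibtos*, *odaz*); -pij when the stem ends in a non-sibilant consonant (*ohah*, *dovigen*); -poh when the stem ends in a vowel (*vamamo*, *elefge*, *furkaja*).
*dinowen* — final sound /n/ (a non-sibilant consonant) → -pij → *dinowenpij*.

dinowenpij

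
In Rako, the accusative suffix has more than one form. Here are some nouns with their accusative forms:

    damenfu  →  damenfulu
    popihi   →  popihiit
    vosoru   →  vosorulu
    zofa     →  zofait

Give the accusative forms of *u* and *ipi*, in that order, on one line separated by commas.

ulu, ipiit

Looking at the last vowel of each stem: -lu when the last vowel of the stem is a rounded vowel (*damenfu*, *vosoru*); -it when the last vowel of the stem is an unrounded vowel (*popihi*, *zofa*).
The last vowel of *u* is /u/, which is a rounded vowel, so the suffix is -lu, giving *ulu*.
*ipi* — last vowel /i/ (an unrounded vowel) → -it → *ipiit*.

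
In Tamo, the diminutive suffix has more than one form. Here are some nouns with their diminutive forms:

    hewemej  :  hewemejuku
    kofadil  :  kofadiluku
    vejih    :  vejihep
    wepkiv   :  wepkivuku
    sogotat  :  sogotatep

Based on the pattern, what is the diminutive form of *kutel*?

The pattern is voicing of the final consonant: -ep when the stem ends in a voiceless consonant (*vejih*, *sogotat*); -uku when the stem ends in a voiced consonant (*hewemej*, *kofadil*, *wepkiv*).
*kutel* — final consonant /l/ (voiced) → -uku → *kuteluku*.

kuteluku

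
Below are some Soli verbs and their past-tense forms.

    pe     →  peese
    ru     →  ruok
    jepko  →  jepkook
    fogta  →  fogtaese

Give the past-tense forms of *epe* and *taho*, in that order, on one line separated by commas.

The pattern is rounding harmony: -ok when the last vowel of the stem is a rounded vowel (*ru*, *jepko*); -ese when the last vowel of the stem is an unrounded vowel (*pe*, *fogta*).
*epe*: last vowel = /e/, an unrounded vowel → -ese → *epeese*.
Since the last vowel of *taho* is /o/ (a rounded vowel), it takes -ok, giving *tahook*.

epeese, tahook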